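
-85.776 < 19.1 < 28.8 True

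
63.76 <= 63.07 False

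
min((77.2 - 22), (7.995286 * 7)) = 55.2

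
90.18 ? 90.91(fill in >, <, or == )<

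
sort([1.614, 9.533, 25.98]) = [1.614, 9.533, 25.98]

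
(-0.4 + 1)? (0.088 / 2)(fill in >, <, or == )>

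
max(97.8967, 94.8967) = 97.8967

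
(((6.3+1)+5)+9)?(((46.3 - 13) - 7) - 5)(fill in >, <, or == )==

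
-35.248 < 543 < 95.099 False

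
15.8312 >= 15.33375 True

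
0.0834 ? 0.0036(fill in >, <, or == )>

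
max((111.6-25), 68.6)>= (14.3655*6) True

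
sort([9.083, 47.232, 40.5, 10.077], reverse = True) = [47.232, 40.5, 10.077, 9.083]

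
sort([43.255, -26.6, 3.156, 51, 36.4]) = [-26.6, 3.156, 36.4, 43.255, 51]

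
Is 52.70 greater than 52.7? No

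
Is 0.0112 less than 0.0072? No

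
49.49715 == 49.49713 False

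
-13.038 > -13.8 True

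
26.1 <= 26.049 False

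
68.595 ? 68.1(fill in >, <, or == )>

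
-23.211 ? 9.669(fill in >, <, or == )<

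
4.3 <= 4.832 True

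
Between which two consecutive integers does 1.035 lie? 1 and 2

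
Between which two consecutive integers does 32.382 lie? 32 and 33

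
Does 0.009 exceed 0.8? No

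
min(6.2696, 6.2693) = 6.2693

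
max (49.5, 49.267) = 49.5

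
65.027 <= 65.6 True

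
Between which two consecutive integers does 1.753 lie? 1 and 2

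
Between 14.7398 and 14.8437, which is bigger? 14.8437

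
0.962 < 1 True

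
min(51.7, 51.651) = 51.651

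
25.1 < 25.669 True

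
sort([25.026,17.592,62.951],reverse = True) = [62.951,25.026,17.592]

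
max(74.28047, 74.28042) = 74.28047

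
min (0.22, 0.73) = 0.22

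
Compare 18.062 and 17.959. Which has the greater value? 18.062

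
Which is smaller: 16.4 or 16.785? 16.4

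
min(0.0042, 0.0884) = 0.0042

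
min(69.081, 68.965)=68.965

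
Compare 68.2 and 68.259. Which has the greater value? 68.259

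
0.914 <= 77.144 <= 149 True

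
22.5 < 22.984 True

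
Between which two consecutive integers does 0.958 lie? 0 and 1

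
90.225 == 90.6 False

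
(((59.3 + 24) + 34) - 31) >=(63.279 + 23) True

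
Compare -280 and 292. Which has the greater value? 292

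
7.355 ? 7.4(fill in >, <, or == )<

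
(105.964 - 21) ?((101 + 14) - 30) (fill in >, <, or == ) <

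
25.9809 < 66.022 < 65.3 False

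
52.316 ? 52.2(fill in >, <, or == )>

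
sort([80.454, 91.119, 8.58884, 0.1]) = [0.1, 8.58884, 80.454, 91.119]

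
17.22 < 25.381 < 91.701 True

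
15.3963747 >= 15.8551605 False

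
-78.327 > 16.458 False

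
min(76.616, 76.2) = 76.2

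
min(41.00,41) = 41.00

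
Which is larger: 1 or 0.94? 1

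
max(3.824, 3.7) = 3.824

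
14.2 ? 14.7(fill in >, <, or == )<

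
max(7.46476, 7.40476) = 7.46476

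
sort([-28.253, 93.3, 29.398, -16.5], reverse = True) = [93.3, 29.398, -16.5, -28.253]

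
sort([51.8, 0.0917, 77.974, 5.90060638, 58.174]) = [0.0917, 5.90060638, 51.8, 58.174, 77.974]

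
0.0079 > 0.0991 False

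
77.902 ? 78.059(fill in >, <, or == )<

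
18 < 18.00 False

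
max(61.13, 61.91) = 61.91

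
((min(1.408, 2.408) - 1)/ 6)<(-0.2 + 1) True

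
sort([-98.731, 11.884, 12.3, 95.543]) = [-98.731, 11.884, 12.3, 95.543]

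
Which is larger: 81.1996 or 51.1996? 81.1996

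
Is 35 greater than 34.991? Yes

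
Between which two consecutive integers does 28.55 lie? 28 and 29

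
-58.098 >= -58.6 True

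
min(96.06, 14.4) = 14.4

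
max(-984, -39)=-39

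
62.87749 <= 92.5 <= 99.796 True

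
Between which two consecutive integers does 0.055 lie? 0 and 1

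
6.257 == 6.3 False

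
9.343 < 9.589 True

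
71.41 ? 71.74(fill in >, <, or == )<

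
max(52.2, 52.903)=52.903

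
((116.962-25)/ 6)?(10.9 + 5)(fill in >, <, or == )<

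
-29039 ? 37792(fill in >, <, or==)<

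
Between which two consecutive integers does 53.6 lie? 53 and 54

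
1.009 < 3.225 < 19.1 True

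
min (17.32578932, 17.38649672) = 17.32578932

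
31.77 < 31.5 False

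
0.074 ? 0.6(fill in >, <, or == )<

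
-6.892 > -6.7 False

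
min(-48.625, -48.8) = -48.8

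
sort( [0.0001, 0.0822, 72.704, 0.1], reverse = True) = [72.704, 0.1, 0.0822, 0.0001]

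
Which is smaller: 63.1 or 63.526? 63.1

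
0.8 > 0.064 True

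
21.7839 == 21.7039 False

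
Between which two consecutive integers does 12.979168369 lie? 12 and 13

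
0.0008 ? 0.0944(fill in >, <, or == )<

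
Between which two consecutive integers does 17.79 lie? 17 and 18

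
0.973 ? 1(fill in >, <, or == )<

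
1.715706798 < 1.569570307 False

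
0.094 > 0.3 False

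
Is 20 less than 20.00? No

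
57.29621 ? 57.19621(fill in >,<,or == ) >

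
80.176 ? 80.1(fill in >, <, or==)>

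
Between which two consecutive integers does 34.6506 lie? 34 and 35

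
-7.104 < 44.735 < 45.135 True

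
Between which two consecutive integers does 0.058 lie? 0 and 1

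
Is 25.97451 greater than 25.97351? Yes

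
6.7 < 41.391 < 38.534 False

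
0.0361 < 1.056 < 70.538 True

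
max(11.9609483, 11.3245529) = 11.9609483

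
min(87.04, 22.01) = 22.01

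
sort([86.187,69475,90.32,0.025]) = [0.025,86.187,90.32,69475]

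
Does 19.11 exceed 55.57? No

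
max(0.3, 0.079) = 0.3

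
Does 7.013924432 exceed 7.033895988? No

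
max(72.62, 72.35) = 72.62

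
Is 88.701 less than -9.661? No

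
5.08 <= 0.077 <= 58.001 False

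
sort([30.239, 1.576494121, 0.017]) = [0.017, 1.576494121, 30.239]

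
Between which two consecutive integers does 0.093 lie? 0 and 1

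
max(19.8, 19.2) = 19.8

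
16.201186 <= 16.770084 True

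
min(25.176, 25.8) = 25.176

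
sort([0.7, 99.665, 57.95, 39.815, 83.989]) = [0.7, 39.815, 57.95, 83.989, 99.665]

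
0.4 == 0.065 False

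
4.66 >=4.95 False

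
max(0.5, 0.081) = 0.5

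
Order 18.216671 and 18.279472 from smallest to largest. 18.216671, 18.279472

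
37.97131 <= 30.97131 False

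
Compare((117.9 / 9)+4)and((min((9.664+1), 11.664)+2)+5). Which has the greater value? ((min((9.664+1), 11.664)+2)+5)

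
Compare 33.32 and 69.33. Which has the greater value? 69.33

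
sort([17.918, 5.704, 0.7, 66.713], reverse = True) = [66.713, 17.918, 5.704, 0.7]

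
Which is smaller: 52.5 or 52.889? 52.5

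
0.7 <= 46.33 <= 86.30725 True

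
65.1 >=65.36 False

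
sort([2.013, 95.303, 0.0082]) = [0.0082, 2.013, 95.303]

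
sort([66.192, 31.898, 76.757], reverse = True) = [76.757, 66.192, 31.898]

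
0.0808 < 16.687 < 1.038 False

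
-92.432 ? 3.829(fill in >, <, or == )<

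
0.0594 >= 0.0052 True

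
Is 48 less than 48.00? No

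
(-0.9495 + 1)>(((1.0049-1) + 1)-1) True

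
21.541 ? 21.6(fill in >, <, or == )<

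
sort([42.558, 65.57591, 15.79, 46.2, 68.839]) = [15.79, 42.558, 46.2, 65.57591, 68.839]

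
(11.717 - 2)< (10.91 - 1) True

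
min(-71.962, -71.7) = -71.962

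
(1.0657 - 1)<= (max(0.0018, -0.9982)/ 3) False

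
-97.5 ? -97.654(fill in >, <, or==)>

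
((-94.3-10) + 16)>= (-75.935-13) True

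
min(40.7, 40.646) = 40.646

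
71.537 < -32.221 False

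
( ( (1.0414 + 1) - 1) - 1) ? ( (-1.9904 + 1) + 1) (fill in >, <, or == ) >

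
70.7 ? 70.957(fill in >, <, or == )<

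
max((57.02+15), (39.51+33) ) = 72.51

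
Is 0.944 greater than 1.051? No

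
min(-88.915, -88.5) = -88.915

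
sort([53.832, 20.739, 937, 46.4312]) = [20.739, 46.4312, 53.832, 937]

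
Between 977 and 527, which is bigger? 977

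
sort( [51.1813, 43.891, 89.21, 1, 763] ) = [1, 43.891, 51.1813, 89.21, 763]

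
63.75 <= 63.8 True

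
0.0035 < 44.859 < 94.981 True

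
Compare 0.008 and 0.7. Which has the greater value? 0.7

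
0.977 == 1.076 False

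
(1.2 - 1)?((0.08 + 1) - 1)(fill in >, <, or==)>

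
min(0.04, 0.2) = 0.04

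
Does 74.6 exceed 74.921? No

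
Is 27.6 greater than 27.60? No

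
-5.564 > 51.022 False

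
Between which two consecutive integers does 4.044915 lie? 4 and 5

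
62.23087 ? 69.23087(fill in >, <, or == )<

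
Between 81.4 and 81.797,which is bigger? 81.797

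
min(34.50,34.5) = 34.50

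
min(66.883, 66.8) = 66.8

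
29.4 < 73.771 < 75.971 True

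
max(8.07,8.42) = 8.42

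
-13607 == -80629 False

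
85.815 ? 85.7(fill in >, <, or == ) >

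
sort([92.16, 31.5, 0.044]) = [0.044, 31.5, 92.16]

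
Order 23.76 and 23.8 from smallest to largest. 23.76, 23.8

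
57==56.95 False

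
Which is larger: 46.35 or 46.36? 46.36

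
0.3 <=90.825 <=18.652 False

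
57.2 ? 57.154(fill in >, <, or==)>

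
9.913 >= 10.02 False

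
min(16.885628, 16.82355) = 16.82355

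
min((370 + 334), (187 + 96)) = 283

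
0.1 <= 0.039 False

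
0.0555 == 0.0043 False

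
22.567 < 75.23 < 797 True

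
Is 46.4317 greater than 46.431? Yes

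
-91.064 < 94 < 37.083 False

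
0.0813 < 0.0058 False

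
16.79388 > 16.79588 False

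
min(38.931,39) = 38.931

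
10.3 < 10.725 True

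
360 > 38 True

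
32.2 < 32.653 True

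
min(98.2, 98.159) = 98.159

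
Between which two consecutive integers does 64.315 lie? 64 and 65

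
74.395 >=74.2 True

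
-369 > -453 True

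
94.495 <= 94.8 True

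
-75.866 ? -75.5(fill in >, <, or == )<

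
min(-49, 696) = -49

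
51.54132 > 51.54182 False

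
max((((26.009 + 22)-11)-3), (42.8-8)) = 34.8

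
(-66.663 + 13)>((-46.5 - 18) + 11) False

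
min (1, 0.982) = 0.982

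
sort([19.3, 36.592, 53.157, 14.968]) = [14.968, 19.3, 36.592, 53.157]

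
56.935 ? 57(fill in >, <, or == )<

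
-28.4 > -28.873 True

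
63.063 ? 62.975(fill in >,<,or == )>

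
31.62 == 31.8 False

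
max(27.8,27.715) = 27.8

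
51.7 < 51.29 False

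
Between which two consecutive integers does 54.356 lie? 54 and 55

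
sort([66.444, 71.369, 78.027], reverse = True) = [78.027, 71.369, 66.444]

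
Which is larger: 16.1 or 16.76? 16.76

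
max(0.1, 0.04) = 0.1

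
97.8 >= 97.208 True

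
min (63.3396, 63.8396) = 63.3396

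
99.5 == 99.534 False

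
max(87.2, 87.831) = 87.831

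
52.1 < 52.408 True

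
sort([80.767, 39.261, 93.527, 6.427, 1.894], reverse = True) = [93.527, 80.767, 39.261, 6.427, 1.894]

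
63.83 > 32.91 True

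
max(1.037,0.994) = 1.037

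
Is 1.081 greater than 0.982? Yes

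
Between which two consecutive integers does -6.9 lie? -7 and -6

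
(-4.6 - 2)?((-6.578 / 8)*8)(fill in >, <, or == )<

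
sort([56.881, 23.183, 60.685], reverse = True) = [60.685, 56.881, 23.183]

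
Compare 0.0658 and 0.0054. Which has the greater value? 0.0658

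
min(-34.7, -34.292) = -34.7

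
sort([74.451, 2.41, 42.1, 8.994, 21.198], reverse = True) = [74.451, 42.1, 21.198, 8.994, 2.41]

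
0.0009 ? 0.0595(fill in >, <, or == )<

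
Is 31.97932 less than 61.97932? Yes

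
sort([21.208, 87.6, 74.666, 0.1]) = [0.1, 21.208, 74.666, 87.6]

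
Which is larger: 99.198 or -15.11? 99.198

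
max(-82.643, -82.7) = -82.643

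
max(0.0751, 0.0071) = 0.0751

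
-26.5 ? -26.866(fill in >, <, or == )>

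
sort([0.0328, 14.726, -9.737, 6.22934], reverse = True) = [14.726, 6.22934, 0.0328, -9.737]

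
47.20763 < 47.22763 True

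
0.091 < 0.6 True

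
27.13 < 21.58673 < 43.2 False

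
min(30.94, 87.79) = 30.94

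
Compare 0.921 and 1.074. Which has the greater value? 1.074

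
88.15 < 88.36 True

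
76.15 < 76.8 True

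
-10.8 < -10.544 True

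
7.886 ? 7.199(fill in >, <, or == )>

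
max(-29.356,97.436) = 97.436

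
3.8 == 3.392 False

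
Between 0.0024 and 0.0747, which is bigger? 0.0747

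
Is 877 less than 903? Yes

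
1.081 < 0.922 False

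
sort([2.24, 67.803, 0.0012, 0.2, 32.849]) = [0.0012, 0.2, 2.24, 32.849, 67.803]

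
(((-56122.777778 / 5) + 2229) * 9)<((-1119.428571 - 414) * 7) True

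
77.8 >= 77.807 False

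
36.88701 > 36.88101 True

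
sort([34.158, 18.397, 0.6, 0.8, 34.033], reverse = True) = [34.158, 34.033, 18.397, 0.8, 0.6]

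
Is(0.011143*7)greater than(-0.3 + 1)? No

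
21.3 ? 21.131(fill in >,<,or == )>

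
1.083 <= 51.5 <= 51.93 True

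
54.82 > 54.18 True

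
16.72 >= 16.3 True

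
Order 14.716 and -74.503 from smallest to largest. -74.503, 14.716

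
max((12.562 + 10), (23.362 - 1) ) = 22.562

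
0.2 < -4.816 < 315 False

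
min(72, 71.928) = 71.928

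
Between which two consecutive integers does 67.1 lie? 67 and 68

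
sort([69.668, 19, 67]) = [19, 67, 69.668]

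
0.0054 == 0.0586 False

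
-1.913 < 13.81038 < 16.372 True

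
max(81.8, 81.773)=81.8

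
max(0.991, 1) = 1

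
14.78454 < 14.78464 True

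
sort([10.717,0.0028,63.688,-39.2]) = [-39.2,0.0028,10.717,63.688]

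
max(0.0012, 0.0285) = 0.0285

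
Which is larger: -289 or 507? 507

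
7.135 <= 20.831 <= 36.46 True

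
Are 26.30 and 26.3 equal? Yes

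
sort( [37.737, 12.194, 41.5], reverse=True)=[41.5, 37.737, 12.194]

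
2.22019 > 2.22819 False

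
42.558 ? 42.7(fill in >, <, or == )<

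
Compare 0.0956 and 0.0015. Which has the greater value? 0.0956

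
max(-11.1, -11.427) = -11.1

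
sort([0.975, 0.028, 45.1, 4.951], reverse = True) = [45.1, 4.951, 0.975, 0.028]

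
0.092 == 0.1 False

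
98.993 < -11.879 False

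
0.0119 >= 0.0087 True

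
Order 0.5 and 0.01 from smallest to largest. 0.01, 0.5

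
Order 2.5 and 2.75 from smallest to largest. 2.5, 2.75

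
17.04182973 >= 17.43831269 False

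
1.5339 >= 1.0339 True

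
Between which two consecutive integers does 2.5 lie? 2 and 3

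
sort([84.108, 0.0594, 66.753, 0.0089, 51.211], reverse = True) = [84.108, 66.753, 51.211, 0.0594, 0.0089]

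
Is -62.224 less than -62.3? No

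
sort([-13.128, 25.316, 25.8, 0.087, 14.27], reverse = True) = [25.8, 25.316, 14.27, 0.087, -13.128]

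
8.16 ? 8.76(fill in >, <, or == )<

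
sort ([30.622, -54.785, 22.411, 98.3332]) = [-54.785, 22.411, 30.622, 98.3332]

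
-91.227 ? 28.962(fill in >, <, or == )<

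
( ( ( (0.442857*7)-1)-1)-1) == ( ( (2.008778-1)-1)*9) False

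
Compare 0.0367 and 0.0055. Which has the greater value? 0.0367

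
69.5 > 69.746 False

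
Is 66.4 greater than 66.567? No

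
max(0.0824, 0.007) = 0.0824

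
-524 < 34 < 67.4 True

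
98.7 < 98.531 False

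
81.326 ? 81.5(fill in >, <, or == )<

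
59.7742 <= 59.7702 False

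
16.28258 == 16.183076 False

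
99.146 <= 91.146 False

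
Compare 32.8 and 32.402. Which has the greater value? 32.8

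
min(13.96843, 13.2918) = 13.2918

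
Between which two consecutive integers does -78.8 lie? -79 and -78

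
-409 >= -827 True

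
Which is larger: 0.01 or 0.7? 0.7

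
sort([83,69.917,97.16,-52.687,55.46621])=[-52.687,55.46621,69.917,83,97.16]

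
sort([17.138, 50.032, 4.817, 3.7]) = [3.7, 4.817, 17.138, 50.032]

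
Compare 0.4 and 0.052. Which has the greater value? 0.4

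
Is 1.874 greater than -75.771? Yes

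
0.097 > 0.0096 True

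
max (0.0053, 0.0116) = 0.0116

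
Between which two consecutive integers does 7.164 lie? 7 and 8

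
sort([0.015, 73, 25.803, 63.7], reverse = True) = [73, 63.7, 25.803, 0.015]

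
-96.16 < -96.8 False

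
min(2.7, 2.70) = 2.7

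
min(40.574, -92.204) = -92.204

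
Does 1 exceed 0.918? Yes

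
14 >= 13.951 True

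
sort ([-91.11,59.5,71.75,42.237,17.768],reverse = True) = [71.75,59.5,42.237,17.768,-91.11]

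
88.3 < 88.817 True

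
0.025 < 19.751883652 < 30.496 True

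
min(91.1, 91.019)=91.019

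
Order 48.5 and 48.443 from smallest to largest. 48.443, 48.5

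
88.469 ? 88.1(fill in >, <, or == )>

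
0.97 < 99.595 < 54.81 False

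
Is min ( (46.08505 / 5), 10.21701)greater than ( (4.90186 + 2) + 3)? No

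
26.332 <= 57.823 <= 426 True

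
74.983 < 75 True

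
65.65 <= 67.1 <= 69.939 True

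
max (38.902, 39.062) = 39.062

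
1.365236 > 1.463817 False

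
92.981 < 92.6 False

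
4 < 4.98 True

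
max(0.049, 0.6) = 0.6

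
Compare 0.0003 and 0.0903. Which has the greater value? 0.0903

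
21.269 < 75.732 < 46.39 False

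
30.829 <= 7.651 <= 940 False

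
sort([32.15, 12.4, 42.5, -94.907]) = [-94.907, 12.4, 32.15, 42.5]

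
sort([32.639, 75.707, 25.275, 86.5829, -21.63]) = [-21.63, 25.275, 32.639, 75.707, 86.5829]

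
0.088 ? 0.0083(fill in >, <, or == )>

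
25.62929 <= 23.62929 False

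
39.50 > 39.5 False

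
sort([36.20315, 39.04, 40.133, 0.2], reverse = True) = [40.133, 39.04, 36.20315, 0.2]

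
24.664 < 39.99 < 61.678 True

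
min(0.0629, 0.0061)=0.0061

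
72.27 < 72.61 True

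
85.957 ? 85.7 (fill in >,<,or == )>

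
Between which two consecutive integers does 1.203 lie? 1 and 2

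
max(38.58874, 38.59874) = 38.59874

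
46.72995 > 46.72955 True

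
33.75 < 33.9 True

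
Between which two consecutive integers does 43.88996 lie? 43 and 44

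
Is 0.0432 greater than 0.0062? Yes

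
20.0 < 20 False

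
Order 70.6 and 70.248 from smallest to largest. 70.248, 70.6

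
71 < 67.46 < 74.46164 False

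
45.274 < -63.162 False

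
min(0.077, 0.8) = 0.077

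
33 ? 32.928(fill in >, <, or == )>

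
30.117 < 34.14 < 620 True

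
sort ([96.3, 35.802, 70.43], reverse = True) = [96.3, 70.43, 35.802]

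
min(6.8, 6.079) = 6.079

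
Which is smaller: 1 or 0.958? 0.958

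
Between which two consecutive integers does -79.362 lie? -80 and -79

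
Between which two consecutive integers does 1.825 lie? 1 and 2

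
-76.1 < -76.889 False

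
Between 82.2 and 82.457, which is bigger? 82.457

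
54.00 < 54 False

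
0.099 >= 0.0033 True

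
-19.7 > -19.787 True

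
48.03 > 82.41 False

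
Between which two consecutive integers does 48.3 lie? 48 and 49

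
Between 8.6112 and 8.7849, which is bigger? 8.7849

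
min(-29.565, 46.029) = -29.565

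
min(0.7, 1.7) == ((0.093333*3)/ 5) False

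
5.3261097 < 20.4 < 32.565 True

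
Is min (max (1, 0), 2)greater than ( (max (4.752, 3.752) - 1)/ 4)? Yes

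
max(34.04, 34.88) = 34.88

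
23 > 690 False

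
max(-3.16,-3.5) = -3.16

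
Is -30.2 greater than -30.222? Yes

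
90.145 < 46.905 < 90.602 False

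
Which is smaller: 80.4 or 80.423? 80.4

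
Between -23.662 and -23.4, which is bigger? -23.4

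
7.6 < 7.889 True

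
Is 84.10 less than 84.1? No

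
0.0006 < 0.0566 True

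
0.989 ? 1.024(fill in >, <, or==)<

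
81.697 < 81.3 False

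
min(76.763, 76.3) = 76.3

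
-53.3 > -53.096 False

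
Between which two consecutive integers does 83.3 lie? 83 and 84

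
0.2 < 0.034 False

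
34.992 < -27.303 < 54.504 False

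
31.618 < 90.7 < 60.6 False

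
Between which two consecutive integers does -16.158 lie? -17 and -16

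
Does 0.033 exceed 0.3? No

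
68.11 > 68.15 False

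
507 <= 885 True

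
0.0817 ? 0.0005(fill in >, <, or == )>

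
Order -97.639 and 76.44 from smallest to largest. -97.639, 76.44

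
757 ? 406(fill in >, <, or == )>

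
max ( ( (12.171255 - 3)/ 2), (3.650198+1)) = 4.650198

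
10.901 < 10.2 False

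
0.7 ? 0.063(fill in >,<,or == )>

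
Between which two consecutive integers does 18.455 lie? 18 and 19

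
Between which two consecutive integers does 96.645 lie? 96 and 97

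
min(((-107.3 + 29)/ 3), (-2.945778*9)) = -26.512002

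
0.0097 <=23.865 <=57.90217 True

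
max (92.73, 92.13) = 92.73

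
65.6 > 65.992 False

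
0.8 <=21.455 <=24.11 True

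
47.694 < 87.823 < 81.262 False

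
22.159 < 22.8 True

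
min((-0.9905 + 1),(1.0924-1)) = 0.0095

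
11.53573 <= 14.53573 True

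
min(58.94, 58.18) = 58.18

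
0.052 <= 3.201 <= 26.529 True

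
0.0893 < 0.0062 False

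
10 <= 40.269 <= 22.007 False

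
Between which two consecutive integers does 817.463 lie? 817 and 818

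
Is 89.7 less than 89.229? No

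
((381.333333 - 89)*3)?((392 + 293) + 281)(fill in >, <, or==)<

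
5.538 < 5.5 False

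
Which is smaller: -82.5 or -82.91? -82.91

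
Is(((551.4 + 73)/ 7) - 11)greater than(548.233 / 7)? No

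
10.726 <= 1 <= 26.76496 False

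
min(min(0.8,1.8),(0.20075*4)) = 0.8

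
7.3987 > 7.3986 True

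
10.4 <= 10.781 True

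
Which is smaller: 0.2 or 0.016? 0.016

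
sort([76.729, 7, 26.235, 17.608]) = [7, 17.608, 26.235, 76.729]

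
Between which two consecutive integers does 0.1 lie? 0 and 1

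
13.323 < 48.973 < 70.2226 True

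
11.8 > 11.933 False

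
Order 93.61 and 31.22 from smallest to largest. 31.22, 93.61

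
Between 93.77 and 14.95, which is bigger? 93.77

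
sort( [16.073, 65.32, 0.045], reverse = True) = [65.32, 16.073, 0.045]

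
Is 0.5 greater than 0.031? Yes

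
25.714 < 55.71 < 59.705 True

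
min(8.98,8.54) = 8.54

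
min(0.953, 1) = 0.953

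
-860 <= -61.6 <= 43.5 True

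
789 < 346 False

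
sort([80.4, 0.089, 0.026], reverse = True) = [80.4, 0.089, 0.026]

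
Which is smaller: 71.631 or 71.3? 71.3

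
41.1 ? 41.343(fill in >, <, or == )<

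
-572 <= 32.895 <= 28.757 False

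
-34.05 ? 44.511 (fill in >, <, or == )<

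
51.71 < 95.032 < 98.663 True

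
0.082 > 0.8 False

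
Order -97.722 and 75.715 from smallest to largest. -97.722, 75.715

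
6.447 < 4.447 False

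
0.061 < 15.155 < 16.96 True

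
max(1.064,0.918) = 1.064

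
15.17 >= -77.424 True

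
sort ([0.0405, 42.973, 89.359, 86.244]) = [0.0405, 42.973, 86.244, 89.359]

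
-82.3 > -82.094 False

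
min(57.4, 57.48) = 57.4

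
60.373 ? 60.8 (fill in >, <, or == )<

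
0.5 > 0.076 True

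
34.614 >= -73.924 True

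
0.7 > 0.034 True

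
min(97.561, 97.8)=97.561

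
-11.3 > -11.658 True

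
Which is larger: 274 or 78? 274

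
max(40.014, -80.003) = 40.014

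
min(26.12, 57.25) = 26.12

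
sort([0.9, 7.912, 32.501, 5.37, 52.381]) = [0.9, 5.37, 7.912, 32.501, 52.381]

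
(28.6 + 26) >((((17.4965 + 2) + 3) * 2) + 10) False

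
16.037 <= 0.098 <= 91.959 False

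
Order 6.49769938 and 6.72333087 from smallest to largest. 6.49769938, 6.72333087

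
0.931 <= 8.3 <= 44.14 True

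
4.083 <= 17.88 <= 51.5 True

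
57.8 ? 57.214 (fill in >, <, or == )>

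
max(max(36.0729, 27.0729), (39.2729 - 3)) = 36.2729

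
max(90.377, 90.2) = 90.377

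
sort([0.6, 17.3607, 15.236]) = [0.6, 15.236, 17.3607]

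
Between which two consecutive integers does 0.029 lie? 0 and 1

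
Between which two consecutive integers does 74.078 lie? 74 and 75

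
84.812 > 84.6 True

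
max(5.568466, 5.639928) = 5.639928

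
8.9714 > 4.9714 True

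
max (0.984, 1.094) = 1.094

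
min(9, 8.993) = 8.993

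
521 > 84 True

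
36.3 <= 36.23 False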